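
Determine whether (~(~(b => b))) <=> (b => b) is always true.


Build the truth table over {b}:
b | φ
-----
False | True
True | True
Every row evaluates to true.

Yes, it is a tautology.


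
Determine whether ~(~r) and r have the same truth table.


Compare truth tables:
r | φ | ψ
---------
False | False | False
True | True | True
The columns φ and ψ agree on every row.

Yes, they are logically equivalent.


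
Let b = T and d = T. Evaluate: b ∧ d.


Conjunction is true only when both operands are true.
Substitute: b=T, d=T.
T ∧ T evaluates to T.

T


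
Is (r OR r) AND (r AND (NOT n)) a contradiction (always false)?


Truth table over {n, r}:
n | r | φ
---------
F | F | F
T | F | F
F | T | T
T | T | F
Satisfying assignment at row 3: n=F, r=T gives T.

No, it is not a contradiction.


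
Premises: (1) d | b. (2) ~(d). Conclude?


Disjunctive syllogism: from (P ∨ Q) and ¬P, infer Q.
One disjunct, 'd', is ruled out; the other must hold.

b


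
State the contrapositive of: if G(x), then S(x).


The contrapositive of (P → Q) is (¬Q → ¬P); it is logically equivalent to the original.
Here P = 'G(x)' and Q = 'S(x)'.

If not (S(x)), then not (G(x)).


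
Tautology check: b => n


Build the truth table over {b, n}:
b | n | φ
---------
False | False | True
True | False | False
False | True | True
True | True | True
Counterexample at row 2: with b=True, n=False, the formula is False.

No, it is not a tautology.


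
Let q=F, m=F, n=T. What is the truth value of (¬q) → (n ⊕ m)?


Substitute q=F, m=F, n=T:
¬q = T
n ⊕ m = T ⊕ F = T
(¬q) → (n ⊕ m) = T → T = T

T


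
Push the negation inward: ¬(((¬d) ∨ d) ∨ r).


De Morgan: the negation of a disjunction is the conjunction of the negations.
Distribute ¬ across ∨, flipping it to ∧, and negate each literal.

(d ∧ (¬d)) ∧ (¬r)


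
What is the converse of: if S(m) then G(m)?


The converse of (P → Q) is (Q → P). It is not in general equivalent to the original.
Here P = 'S(m)' and Q = 'G(m)'.

If G(m), then S(m).


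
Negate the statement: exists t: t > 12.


¬(forall x: φ) = exists x: ¬φ, and ¬(exists x: φ) = forall x: ¬φ.
Apply to the existential statement.

forall t: ~(t > 12)


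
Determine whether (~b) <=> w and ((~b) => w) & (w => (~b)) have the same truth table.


Compare truth tables:
b | w | φ | ψ
-------------
False | False | False | False
True | False | True | True
False | True | True | True
True | True | False | False
The columns φ and ψ agree on every row.

Yes, they are logically equivalent.


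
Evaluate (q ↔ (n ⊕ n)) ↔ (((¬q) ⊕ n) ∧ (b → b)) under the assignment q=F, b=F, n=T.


Substitute q=F, b=F, n=T:
n ⊕ n = T ⊕ T = F
q ↔ (n ⊕ n) = F ↔ F = T
¬q = T
(¬q) ⊕ n = T ⊕ T = F
b → b = F → F = T
((¬q) ⊕ n) ∧ (b → b) = F ∧ T = F
(q ↔ (n ⊕ n)) ↔ (((¬q) ⊕ n) ∧ (b → b)) = T ↔ F = F

F


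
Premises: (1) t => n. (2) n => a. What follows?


Hypothetical syllogism: from (P → Q) and (Q → R), infer (P → R).
Chain the two implications through the shared middle term 'n'.

t => a


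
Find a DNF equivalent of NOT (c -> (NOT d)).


Step 1: Rewrite implication then negate: ¬(¬c ∨ (¬d)) = c ∧ ¬(¬d).
Step 2: Eliminate any double negations (¬¬X = X).

c AND d


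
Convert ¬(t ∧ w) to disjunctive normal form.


Step 1: Apply De Morgan: ¬(t ∧ w) = ¬t ∨ ¬w.

(¬t) ∨ (¬w)


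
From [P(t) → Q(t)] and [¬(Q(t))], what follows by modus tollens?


Modus tollens: from (P → Q) and ¬Q, infer ¬P.
Q = 'Q(t)' is denied; since P → Q, P must also fail.

Not (P(t)).


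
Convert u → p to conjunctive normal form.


Step 1: Rewrite u → p as ¬u ∨ p.

(¬u) ∨ p


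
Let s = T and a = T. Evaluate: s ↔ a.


Biconditional is true when both operands have the same truth value.
Substitute: s=T, a=T.
T ↔ T evaluates to T.

T


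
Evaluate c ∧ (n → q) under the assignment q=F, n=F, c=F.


Substitute q=F, n=F, c=F:
n → q = F → F = T
c ∧ (n → q) = F ∧ T = F

F


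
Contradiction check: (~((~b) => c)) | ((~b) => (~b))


Truth table over {b, c}:
b | c | φ
---------
False | False | True
True | False | True
False | True | True
True | True | True
Satisfying assignment at row 1: b=False, c=False gives True.

No, it is not a contradiction.


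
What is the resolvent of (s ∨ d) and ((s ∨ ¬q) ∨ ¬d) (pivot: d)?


The clauses contain complementary literals d and ¬d.
Resolution eliminates this pair and disjoins the remaining literals (merging duplicates).

(s ∨ ¬q)


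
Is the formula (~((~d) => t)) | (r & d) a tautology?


Build the truth table over {d, r, t}:
d | r | t | φ
-------------
False | False | False | True
True | False | False | False
False | True | False | True
True | True | False | True
False | False | True | False
True | False | True | False
False | True | True | False
True | True | True | True
Counterexample at row 2: with d=True, r=False, t=False, the formula is False.

No, it is not a tautology.


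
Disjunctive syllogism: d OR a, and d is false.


Disjunctive syllogism: from (P ∨ Q) and ¬P, infer Q.
One disjunct, 'd', is ruled out; the other must hold.

a


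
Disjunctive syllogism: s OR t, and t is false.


Disjunctive syllogism: from (P ∨ Q) and ¬P, infer Q.
One disjunct, 't', is ruled out; the other must hold.

s


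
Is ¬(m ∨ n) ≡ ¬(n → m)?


Compare truth tables:
m | n | φ | ψ
-------------
F | F | T | F
T | F | F | F
F | T | F | T
T | T | F | F
They differ at row 1 (m=F, n=F): φ=T but ψ=F.

No, they are not logically equivalent.


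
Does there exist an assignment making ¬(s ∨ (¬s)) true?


Check all 2 assignments over {s}:
s | φ
-----
F | F
T | F
No assignment makes the formula true.

Unsatisfiable.


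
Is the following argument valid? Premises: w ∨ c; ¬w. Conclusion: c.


This matches the form of disjunctive syllogism: the conclusion follows in every model of the premises.

Valid.


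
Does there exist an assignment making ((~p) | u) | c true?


Search for a satisfying assignment over {c, p, u}.
Try c=False, p=False, u=False: the formula evaluates to True.
A satisfying assignment exists.

Satisfiable.


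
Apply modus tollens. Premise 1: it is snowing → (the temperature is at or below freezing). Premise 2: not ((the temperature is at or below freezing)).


Modus tollens: from (P → Q) and ¬Q, infer ¬P.
Q = '(the temperature is at or below freezing)' is denied; since P → Q, P must also fail.

Not (it is snowing).


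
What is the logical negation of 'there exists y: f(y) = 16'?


¬(for all x: φ) = there exists x: ¬φ, and ¬(there exists x: φ) = for all x: ¬φ.
Apply to the existential statement.

for all y: NOT(f(y) = 16)


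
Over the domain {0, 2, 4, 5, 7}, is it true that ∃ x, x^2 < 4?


Evaluate the predicate on each element: 0:T, 2:F, 4:F, 5:F, 7:F.
Witness x = 0 satisfies the predicate.

T


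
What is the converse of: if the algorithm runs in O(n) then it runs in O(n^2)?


The converse of (P → Q) is (Q → P). It is not in general equivalent to the original.
Here P = 'the algorithm runs in O(n)' and Q = 'it runs in O(n^2)'.

If it runs in O(n^2), then the algorithm runs in O(n).


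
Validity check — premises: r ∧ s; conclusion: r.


This matches the form of conjunction elimination: the conclusion follows in every model of the premises.

Valid.


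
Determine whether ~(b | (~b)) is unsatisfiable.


Truth table over {b}:
b | φ
-----
False | False
True | False
Every row is false.

Yes, it is a contradiction.


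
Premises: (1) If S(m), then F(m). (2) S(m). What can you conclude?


Modus ponens: from (P → Q) and P, infer Q.
P = 'S(m)' is asserted, and P → Q holds, so Q follows.

F(m).


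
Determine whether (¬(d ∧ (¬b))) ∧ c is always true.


Build the truth table over {b, c, d}:
b | c | d | φ
-------------
F | F | F | F
T | F | F | F
F | T | F | T
T | T | F | T
F | F | T | F
T | F | T | F
F | T | T | F
T | T | T | T
Counterexample at row 1: with b=F, c=F, d=F, the formula is F.

No, it is not a tautology.


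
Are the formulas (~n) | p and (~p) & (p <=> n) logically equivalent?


Compare truth tables:
n | p | φ | ψ
-------------
False | False | True | True
True | False | False | False
False | True | True | False
True | True | True | False
They differ at row 3 (n=False, p=True): φ=True but ψ=False.

No, they are not logically equivalent.


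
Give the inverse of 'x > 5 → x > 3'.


The inverse of (P → Q) is (¬P → ¬Q). It is equivalent to the converse, not to the original.
Here P = 'x > 5' and Q = 'x > 3'.

If not (x > 5), then not (x > 3).


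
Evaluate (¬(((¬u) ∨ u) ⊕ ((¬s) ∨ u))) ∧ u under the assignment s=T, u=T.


Substitute s=T, u=T:
¬u = F
(¬u) ∨ u = F ∨ T = T
¬s = F
(¬s) ∨ u = F ∨ T = T
((¬u) ∨ u) ⊕ ((¬s) ∨ u) = T ⊕ T = F
¬(((¬u) ∨ u) ⊕ ((¬s) ∨ u)) = T
(¬(((¬u) ∨ u) ⊕ ((¬s) ∨ u))) ∧ u = T ∧ T = T

T


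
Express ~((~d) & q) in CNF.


Step 1: Apply De Morgan: ¬((¬d) ∧ q) = ¬(¬d) ∨ ¬q.
Step 2: Eliminate any double negations (¬¬X = X).

d | (~q)


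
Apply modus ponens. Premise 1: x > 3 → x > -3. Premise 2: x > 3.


Modus ponens: from (P → Q) and P, infer Q.
P = 'x > 3' is asserted, and P → Q holds, so Q follows.

x > -3.


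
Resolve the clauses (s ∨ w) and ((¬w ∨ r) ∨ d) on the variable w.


The clauses contain complementary literals w and ¬w.
Resolution eliminates this pair and disjoins the remaining literals (merging duplicates).

((s ∨ d) ∨ r)


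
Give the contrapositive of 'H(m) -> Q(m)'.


The contrapositive of (P → Q) is (¬Q → ¬P); it is logically equivalent to the original.
Here P = 'H(m)' and Q = 'Q(m)'.

If not (Q(m)), then not (H(m)).


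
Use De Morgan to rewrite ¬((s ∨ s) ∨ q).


De Morgan: the negation of a disjunction is the conjunction of the negations.
Distribute ¬ across ∨, flipping it to ∧, and negate each literal.

((¬s) ∧ (¬s)) ∧ (¬q)


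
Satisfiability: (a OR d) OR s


Search for a satisfying assignment over {a, d, s}.
Try a=T, d=F, s=F: the formula evaluates to T.
A satisfying assignment exists.

Satisfiable.


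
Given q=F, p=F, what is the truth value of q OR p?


Disjunction is false only when both operands are false.
Substitute: q=F, p=F.
F OR F evaluates to F.

F


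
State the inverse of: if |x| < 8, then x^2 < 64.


The inverse of (P → Q) is (¬P → ¬Q). It is equivalent to the converse, not to the original.
Here P = '|x| < 8' and Q = 'x^2 < 64'.

If not (|x| < 8), then not (x^2 < 64).


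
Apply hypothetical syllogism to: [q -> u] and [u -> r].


Hypothetical syllogism: from (P → Q) and (Q → R), infer (P → R).
Chain the two implications through the shared middle term 'u'.

q -> r


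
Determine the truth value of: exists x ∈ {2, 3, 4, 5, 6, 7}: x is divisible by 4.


Evaluate the predicate on each element: 2:False, 3:False, 4:True, 5:False, 6:False, 7:False.
Witness x = 4 satisfies the predicate.

True


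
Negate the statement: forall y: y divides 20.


¬(forall x: φ) = exists x: ¬φ, and ¬(exists x: φ) = forall x: ¬φ.
Apply to the universal statement.

exists y: ~(y divides 20)


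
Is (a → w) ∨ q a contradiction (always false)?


Truth table over {a, q, w}:
a | q | w | φ
-------------
F | F | F | T
T | F | F | F
F | T | F | T
T | T | F | T
F | F | T | T
T | F | T | T
F | T | T | T
T | T | T | T
Satisfying assignment at row 1: a=F, q=F, w=F gives T.

No, it is not a contradiction.


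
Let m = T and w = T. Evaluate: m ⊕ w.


Exclusive or is true when exactly one operand is true.
Substitute: m=T, w=T.
T ⊕ T evaluates to F.

F


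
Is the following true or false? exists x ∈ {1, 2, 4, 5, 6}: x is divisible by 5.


Evaluate the predicate on each element: 1:False, 2:False, 4:False, 5:True, 6:False.
Witness x = 5 satisfies the predicate.

True


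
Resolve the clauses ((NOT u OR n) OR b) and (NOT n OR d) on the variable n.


The clauses contain complementary literals n and NOTn.
Resolution eliminates this pair and disjoins the remaining literals (merging duplicates).

((b OR NOT u) OR d)


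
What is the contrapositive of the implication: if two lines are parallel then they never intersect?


The contrapositive of (P → Q) is (¬Q → ¬P); it is logically equivalent to the original.
Here P = 'two lines are parallel' and Q = 'they never intersect'.

If not (they never intersect), then not (two lines are parallel).


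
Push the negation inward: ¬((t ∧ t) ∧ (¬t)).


De Morgan: the negation of a conjunction is the disjunction of the negations.
Distribute ¬ across ∧, flipping it to ∨, and negate each literal.

((¬t) ∨ (¬t)) ∨ t


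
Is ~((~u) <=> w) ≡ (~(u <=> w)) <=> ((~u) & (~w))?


Compare truth tables:
u | w | φ | ψ
-------------
False | False | True | False
True | False | False | False
False | True | False | False
True | True | True | True
They differ at row 1 (u=False, w=False): φ=True but ψ=False.

No, they are not logically equivalent.


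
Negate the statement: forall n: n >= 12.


¬(forall x: φ) = exists x: ¬φ, and ¬(exists x: φ) = forall x: ¬φ.
Apply to the universal statement.

exists n: ~(n >= 12)


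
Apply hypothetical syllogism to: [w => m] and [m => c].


Hypothetical syllogism: from (P → Q) and (Q → R), infer (P → R).
Chain the two implications through the shared middle term 'm'.

w => c


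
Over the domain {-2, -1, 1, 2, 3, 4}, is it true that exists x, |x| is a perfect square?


Evaluate the predicate on each element: -2:False, -1:True, 1:True, 2:False, 3:False, 4:True.
Witness x = -1 satisfies the predicate.

True


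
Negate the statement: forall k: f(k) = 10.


¬(forall x: φ) = exists x: ¬φ, and ¬(exists x: φ) = forall x: ¬φ.
Apply to the universal statement.

exists k: ~(f(k) = 10)


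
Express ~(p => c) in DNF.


Step 1: Rewrite implication then negate: ¬(¬p ∨ c) = p ∧ ¬c.

p & (~c)


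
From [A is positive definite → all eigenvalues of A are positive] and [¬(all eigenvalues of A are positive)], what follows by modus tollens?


Modus tollens: from (P → Q) and ¬Q, infer ¬P.
Q = 'all eigenvalues of A are positive' is denied; since P → Q, P must also fail.

Not (A is positive definite).


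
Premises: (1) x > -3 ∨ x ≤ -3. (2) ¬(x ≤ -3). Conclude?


Disjunctive syllogism: from (P ∨ Q) and ¬P, infer Q.
One disjunct, 'x ≤ -3', is ruled out; the other must hold.

x > -3


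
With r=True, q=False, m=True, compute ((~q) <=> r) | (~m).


Substitute r=True, q=False, m=True:
~q = True
(~q) <=> r = True <=> True = True
~m = False
((~q) <=> r) | (~m) = True | False = True

True


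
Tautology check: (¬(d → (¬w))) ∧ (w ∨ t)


Build the truth table over {d, t, w}:
d | t | w | φ
-------------
F | F | F | F
T | F | F | F
F | T | F | F
T | T | F | F
F | F | T | F
T | F | T | T
F | T | T | F
T | T | T | T
Counterexample at row 1: with d=F, t=F, w=F, the formula is F.

No, it is not a tautology.


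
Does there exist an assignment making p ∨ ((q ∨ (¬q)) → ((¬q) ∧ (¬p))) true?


Search for a satisfying assignment over {p, q}.
Try p=F, q=F: the formula evaluates to T.
A satisfying assignment exists.

Satisfiable.


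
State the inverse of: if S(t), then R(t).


The inverse of (P → Q) is (¬P → ¬Q). It is equivalent to the converse, not to the original.
Here P = 'S(t)' and Q = 'R(t)'.

If not (S(t)), then not (R(t)).


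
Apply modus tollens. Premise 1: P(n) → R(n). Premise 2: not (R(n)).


Modus tollens: from (P → Q) and ¬Q, infer ¬P.
Q = 'R(n)' is denied; since P → Q, P must also fail.

Not (P(n)).


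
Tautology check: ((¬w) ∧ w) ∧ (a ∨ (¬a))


Build the truth table over {a, w}:
a | w | φ
---------
F | F | F
T | F | F
F | T | F
T | T | F
Counterexample at row 1: with a=F, w=F, the formula is F.

No, it is not a tautology.


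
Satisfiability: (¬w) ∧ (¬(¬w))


Check all 2 assignments over {w}:
w | φ
-----
F | F
T | F
No assignment makes the formula true.

Unsatisfiable.


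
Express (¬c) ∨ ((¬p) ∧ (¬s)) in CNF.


Step 1: Distribute ∨ over ∧: (¬c) ∨ ((¬p) ∧ (¬s)) = ((¬c) ∨ (¬p)) ∧ ((¬c) ∨ (¬s)).

((¬c) ∨ (¬p)) ∧ ((¬c) ∨ (¬s))


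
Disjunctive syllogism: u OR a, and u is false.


Disjunctive syllogism: from (P ∨ Q) and ¬P, infer Q.
One disjunct, 'u', is ruled out; the other must hold.

a


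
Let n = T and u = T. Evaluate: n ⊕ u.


Exclusive or is true when exactly one operand is true.
Substitute: n=T, u=T.
T ⊕ T evaluates to F.

F


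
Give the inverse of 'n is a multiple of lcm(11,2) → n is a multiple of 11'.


The inverse of (P → Q) is (¬P → ¬Q). It is equivalent to the converse, not to the original.
Here P = 'n is a multiple of lcm(11,2)' and Q = 'n is a multiple of 11'.

If not (n is a multiple of lcm(11,2)), then not (n is a multiple of 11).


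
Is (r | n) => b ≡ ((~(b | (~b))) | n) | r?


Compare truth tables:
b | n | r | φ | ψ
-----------------
False | False | False | True | False
True | False | False | True | False
False | True | False | False | True
True | True | False | True | True
False | False | True | False | True
True | False | True | True | True
False | True | True | False | True
True | True | True | True | True
They differ at row 1 (b=False, n=False, r=False): φ=True but ψ=False.

No, they are not logically equivalent.


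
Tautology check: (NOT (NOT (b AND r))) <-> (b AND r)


Build the truth table over {b, r}:
b | r | φ
---------
F | F | T
T | F | T
F | T | T
T | T | T
Every row evaluates to true.

Yes, it is a tautology.


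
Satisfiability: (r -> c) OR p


Search for a satisfying assignment over {c, p, r}.
Try c=F, p=F, r=F: the formula evaluates to T.
A satisfying assignment exists.

Satisfiable.


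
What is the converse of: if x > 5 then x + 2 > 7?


The converse of (P → Q) is (Q → P). It is not in general equivalent to the original.
Here P = 'x > 5' and Q = 'x + 2 > 7'.

If x + 2 > 7, then x > 5.


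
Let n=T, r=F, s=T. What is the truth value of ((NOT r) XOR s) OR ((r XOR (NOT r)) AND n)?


Substitute n=T, r=F, s=T:
NOT r = T
(NOT r) XOR s = T XOR T = F
NOT r = T
r XOR (NOT r) = F XOR T = T
(r XOR (NOT r)) AND n = T AND T = T
((NOT r) XOR s) OR ((r XOR (NOT r)) AND n) = F OR T = T

T


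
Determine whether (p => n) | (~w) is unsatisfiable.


Truth table over {n, p, w}:
n | p | w | φ
-------------
False | False | False | True
True | False | False | True
False | True | False | True
True | True | False | True
False | False | True | True
True | False | True | True
False | True | True | False
True | True | True | True
Satisfying assignment at row 1: n=False, p=False, w=False gives True.

No, it is not a contradiction.


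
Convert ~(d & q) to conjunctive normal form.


Step 1: Apply De Morgan: ¬(d ∧ q) = ¬d ∨ ¬q.

(~d) | (~q)


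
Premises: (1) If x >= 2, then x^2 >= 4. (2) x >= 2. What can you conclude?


Modus ponens: from (P → Q) and P, infer Q.
P = 'x >= 2' is asserted, and P → Q holds, so Q follows.

x^2 >= 4.


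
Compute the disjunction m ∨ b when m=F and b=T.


Disjunction is false only when both operands are false.
Substitute: m=F, b=T.
F ∨ T evaluates to T.

T


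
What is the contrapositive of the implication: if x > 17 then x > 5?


The contrapositive of (P → Q) is (¬Q → ¬P); it is logically equivalent to the original.
Here P = 'x > 17' and Q = 'x > 5'.

If not (x > 5), then not (x > 17).


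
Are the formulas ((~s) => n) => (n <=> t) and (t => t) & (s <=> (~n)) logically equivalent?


Compare truth tables:
n | s | t | φ | ψ
-----------------
False | False | False | True | False
True | False | False | False | True
False | True | False | True | True
True | True | False | False | False
False | False | True | True | False
True | False | True | True | True
False | True | True | False | True
True | True | True | True | False
They differ at row 1 (n=False, s=False, t=False): φ=True but ψ=False.

No, they are not logically equivalent.


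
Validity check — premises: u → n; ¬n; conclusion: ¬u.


This matches the form of modus tollens: the conclusion follows in every model of the premises.

Valid.


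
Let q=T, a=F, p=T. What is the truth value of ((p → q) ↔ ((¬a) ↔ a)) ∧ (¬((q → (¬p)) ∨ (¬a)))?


Substitute q=T, a=F, p=T:
p → q = T → T = T
¬a = T
(¬a) ↔ a = T ↔ F = F
(p → q) ↔ ((¬a) ↔ a) = T ↔ F = F
¬p = F
q → (¬p) = T → F = F
¬a = T
(q → (¬p)) ∨ (¬a) = F ∨ T = T
¬((q → (¬p)) ∨ (¬a)) = F
((p → q) ↔ ((¬a) ↔ a)) ∧ (¬((q → (¬p)) ∨ (¬a))) = F ∧ F = F

F


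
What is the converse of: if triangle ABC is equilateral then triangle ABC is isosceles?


The converse of (P → Q) is (Q → P). It is not in general equivalent to the original.
Here P = 'triangle ABC is equilateral' and Q = 'triangle ABC is isosceles'.

If triangle ABC is isosceles, then triangle ABC is equilateral.


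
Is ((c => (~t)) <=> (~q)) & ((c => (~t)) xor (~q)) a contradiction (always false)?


Truth table over {c, q, t}:
c | q | t | φ
-------------
False | False | False | False
True | False | False | False
False | True | False | False
True | True | False | False
False | False | True | False
True | False | True | False
False | True | True | False
True | True | True | False
Every row is false.

Yes, it is a contradiction.


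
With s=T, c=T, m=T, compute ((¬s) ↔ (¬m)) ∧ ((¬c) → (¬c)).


Substitute s=T, c=T, m=T:
¬s = F
¬m = F
(¬s) ↔ (¬m) = F ↔ F = T
¬c = F
¬c = F
(¬c) → (¬c) = F → F = T
((¬s) ↔ (¬m)) ∧ ((¬c) → (¬c)) = T ∧ T = T

T


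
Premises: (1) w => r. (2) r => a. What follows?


Hypothetical syllogism: from (P → Q) and (Q → R), infer (P → R).
Chain the two implications through the shared middle term 'r'.

w => a


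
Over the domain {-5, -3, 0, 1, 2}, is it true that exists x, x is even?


Evaluate the predicate on each element: -5:False, -3:False, 0:True, 1:False, 2:True.
Witness x = 0 satisfies the predicate.

True


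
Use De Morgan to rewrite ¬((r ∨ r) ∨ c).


De Morgan: the negation of a disjunction is the conjunction of the negations.
Distribute ¬ across ∨, flipping it to ∧, and negate each literal.

((¬r) ∧ (¬r)) ∧ (¬c)


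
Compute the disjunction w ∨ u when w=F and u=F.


Disjunction is false only when both operands are false.
Substitute: w=F, u=F.
F ∨ F evaluates to F.

F


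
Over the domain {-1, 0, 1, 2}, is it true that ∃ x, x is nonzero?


Evaluate the predicate on each element: -1:T, 0:F, 1:T, 2:T.
Witness x = -1 satisfies the predicate.

T


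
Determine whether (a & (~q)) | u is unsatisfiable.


Truth table over {a, q, u}:
a | q | u | φ
-------------
False | False | False | False
True | False | False | True
False | True | False | False
True | True | False | False
False | False | True | True
True | False | True | True
False | True | True | True
True | True | True | True
Satisfying assignment at row 2: a=True, q=False, u=False gives True.

No, it is not a contradiction.


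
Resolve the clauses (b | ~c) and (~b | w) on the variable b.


The clauses contain complementary literals b and ~b.
Resolution eliminates this pair and disjoins the remaining literals (merging duplicates).

(~c | w)


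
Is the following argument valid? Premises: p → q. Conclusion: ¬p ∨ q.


This matches the form of material implication: the conclusion follows in every model of the premises.

Valid.


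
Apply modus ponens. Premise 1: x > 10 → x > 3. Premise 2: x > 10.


Modus ponens: from (P → Q) and P, infer Q.
P = 'x > 10' is asserted, and P → Q holds, so Q follows.

x > 3.


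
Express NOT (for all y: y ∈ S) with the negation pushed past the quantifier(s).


¬(for all x: φ) = there exists x: ¬φ, and ¬(there exists x: φ) = for all x: ¬φ.
Apply to the universal statement.

there exists y: NOT(y ∈ S)


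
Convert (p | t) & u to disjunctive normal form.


Step 1: Distribute ∧ over ∨: (p ∨ t) ∧ u = (p ∧ u) ∨ (t ∧ u).

(p & u) | (t & u)


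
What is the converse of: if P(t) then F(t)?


The converse of (P → Q) is (Q → P). It is not in general equivalent to the original.
Here P = 'P(t)' and Q = 'F(t)'.

If F(t), then P(t).


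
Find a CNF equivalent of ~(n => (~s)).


Step 1: Rewrite n → (¬s) as ¬n ∨ (¬s).
Step 2: Negate: ¬(¬n ∨ (¬s)) = n ∧ ¬(¬s) (De Morgan + double negation).
Step 3: Eliminate any double negations (¬¬X = X).

n & s


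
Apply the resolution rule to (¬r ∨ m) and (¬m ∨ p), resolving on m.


The clauses contain complementary literals m and ¬m.
Resolution eliminates this pair and disjoins the remaining literals (merging duplicates).

(¬r ∨ p)


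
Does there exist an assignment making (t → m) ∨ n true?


Search for a satisfying assignment over {m, n, t}.
Try m=F, n=F, t=F: the formula evaluates to T.
A satisfying assignment exists.

Satisfiable.


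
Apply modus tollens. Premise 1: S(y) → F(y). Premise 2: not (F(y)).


Modus tollens: from (P → Q) and ¬Q, infer ¬P.
Q = 'F(y)' is denied; since P → Q, P must also fail.

Not (S(y)).


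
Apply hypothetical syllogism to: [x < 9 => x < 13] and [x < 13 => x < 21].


Hypothetical syllogism: from (P → Q) and (Q → R), infer (P → R).
Chain the two implications through the shared middle term 'x < 13'.

x < 9 => x < 21


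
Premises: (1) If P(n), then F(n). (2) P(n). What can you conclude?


Modus ponens: from (P → Q) and P, infer Q.
P = 'P(n)' is asserted, and P → Q holds, so Q follows.

F(n).


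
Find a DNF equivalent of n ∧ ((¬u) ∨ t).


Step 1: Distribute ∧ over ∨: n ∧ ((¬u) ∨ t) = (n ∧ (¬u)) ∨ (n ∧ t).

(n ∧ (¬u)) ∨ (n ∧ t)


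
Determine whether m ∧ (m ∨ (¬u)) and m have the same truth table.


Compare truth tables:
m | u | φ | ψ
-------------
F | F | F | F
T | F | T | T
F | T | F | F
T | T | T | T
The columns φ and ψ agree on every row.

Yes, they are logically equivalent.


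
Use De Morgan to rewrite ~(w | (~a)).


De Morgan: the negation of a disjunction is the conjunction of the negations.
Distribute ~ across |, flipping it to &, and negate each literal.

(~w) & a


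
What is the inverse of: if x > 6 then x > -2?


The inverse of (P → Q) is (¬P → ¬Q). It is equivalent to the converse, not to the original.
Here P = 'x > 6' and Q = 'x > -2'.

If not (x > 6), then not (x > -2).


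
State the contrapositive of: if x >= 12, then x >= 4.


The contrapositive of (P → Q) is (¬Q → ¬P); it is logically equivalent to the original.
Here P = 'x >= 12' and Q = 'x >= 4'.

If not (x >= 4), then not (x >= 12).


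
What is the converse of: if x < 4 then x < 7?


The converse of (P → Q) is (Q → P). It is not in general equivalent to the original.
Here P = 'x < 4' and Q = 'x < 7'.

If x < 7, then x < 4.


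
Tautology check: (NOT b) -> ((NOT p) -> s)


Build the truth table over {b, p, s}:
b | p | s | φ
-------------
F | F | F | F
T | F | F | T
F | T | F | T
T | T | F | T
F | F | T | T
T | F | T | T
F | T | T | T
T | T | T | T
Counterexample at row 1: with b=F, p=F, s=F, the formula is F.

No, it is not a tautology.


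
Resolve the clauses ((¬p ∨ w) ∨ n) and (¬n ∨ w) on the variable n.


The clauses contain complementary literals n and ¬n.
Resolution eliminates this pair and disjoins the remaining literals (merging duplicates).

(w ∨ ¬p)


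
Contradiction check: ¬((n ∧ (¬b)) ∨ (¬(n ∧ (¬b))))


Truth table over {b, n}:
b | n | φ
---------
F | F | F
T | F | F
F | T | F
T | T | F
Every row is false.

Yes, it is a contradiction.


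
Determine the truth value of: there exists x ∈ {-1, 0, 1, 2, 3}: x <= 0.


Evaluate the predicate on each element: -1:T, 0:T, 1:F, 2:F, 3:F.
Witness x = -1 satisfies the predicate.

T


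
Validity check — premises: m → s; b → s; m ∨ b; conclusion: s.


This matches the form of proof by cases: the conclusion follows in every model of the premises.

Valid.


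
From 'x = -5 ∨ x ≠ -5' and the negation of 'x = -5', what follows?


Disjunctive syllogism: from (P ∨ Q) and ¬P, infer Q.
One disjunct, 'x = -5', is ruled out; the other must hold.

x ≠ -5


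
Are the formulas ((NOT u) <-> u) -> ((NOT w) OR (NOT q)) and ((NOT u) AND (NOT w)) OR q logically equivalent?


Compare truth tables:
q | u | w | φ | ψ
-----------------
F | F | F | T | T
T | F | F | T | T
F | T | F | T | F
T | T | F | T | T
F | F | T | T | F
T | F | T | T | T
F | T | T | T | F
T | T | T | T | T
They differ at row 3 (q=F, u=T, w=F): φ=T but ψ=F.

No, they are not logically equivalent.


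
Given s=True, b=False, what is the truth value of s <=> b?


Biconditional is true when both operands have the same truth value.
Substitute: s=True, b=False.
True <=> False evaluates to False.

False


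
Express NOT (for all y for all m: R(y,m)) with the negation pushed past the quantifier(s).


Negation flips each quantifier (∀↔∃) and negates the inner predicate.
¬(for all y for all m: φ) = there exists y there exists m: ¬φ.

there exists y there exists m: NOT(R(y,m))


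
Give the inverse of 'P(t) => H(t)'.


The inverse of (P → Q) is (¬P → ¬Q). It is equivalent to the converse, not to the original.
Here P = 'P(t)' and Q = 'H(t)'.

If not (P(t)), then not (H(t)).


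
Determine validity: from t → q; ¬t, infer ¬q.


This is denying the antecedent (fallacy). There exist truth assignments where the premises are all true but the conclusion is false.

Invalid.


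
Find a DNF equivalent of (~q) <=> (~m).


Step 1: (¬q) ↔ (¬m) is true exactly when both agree: ((¬q) ∧ (¬m)) ∨ (¬(¬q) ∧ ¬(¬m)).
Step 2: Eliminate any double negations (¬¬X = X).

((~q) & (~m)) | (q & m)


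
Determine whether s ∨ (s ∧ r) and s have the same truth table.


Compare truth tables:
r | s | φ | ψ
-------------
F | F | F | F
T | F | F | F
F | T | T | T
T | T | T | T
The columns φ and ψ agree on every row.

Yes, they are logically equivalent.


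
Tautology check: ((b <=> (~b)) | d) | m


Build the truth table over {b, d, m}:
b | d | m | φ
-------------
False | False | False | False
True | False | False | False
False | True | False | True
True | True | False | True
False | False | True | True
True | False | True | True
False | True | True | True
True | True | True | True
Counterexample at row 1: with b=False, d=False, m=False, the formula is False.

No, it is not a tautology.


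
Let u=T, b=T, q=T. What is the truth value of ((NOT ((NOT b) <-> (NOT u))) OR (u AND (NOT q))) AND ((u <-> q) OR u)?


Substitute u=T, b=T, q=T:
NOT b = F
NOT u = F
(NOT b) <-> (NOT u) = F <-> F = T
NOT ((NOT b) <-> (NOT u)) = F
NOT q = F
u AND (NOT q) = T AND F = F
(NOT ((NOT b) <-> (NOT u))) OR (u AND (NOT q)) = F OR F = F
u <-> q = T <-> T = T
(u <-> q) OR u = T OR T = T
((NOT ((NOT b) <-> (NOT u))) OR (u AND (NOT q))) AND ((u <-> q) OR u) = F AND T = F

F


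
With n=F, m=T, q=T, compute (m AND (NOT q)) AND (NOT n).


Substitute n=F, m=T, q=T:
NOT q = F
m AND (NOT q) = T AND F = F
NOT n = T
(m AND (NOT q)) AND (NOT n) = F AND T = F

F


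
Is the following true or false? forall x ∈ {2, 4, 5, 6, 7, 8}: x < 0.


Evaluate the predicate on each element: 2:False, 4:False, 5:False, 6:False, 7:False, 8:False.
Counterexample x = 2 fails the predicate.

False


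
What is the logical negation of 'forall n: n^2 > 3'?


¬(forall x: φ) = exists x: ¬φ, and ¬(exists x: φ) = forall x: ¬φ.
Apply to the universal statement.

exists n: ~(n^2 > 3)


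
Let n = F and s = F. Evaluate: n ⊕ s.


Exclusive or is true when exactly one operand is true.
Substitute: n=F, s=F.
F ⊕ F evaluates to F.

F


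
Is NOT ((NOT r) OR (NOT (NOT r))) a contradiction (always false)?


Truth table over {r}:
r | φ
-----
F | F
T | F
Every row is false.

Yes, it is a contradiction.


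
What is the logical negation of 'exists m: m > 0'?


¬(forall x: φ) = exists x: ¬φ, and ¬(exists x: φ) = forall x: ¬φ.
Apply to the existential statement.

forall m: ~(m > 0)


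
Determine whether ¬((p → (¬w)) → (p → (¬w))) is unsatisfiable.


Truth table over {p, w}:
p | w | φ
---------
F | F | F
T | F | F
F | T | F
T | T | F
Every row is false.

Yes, it is a contradiction.


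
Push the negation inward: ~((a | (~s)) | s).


De Morgan: the negation of a disjunction is the conjunction of the negations.
Distribute ~ across |, flipping it to &, and negate each literal.

((~a) & s) & (~s)


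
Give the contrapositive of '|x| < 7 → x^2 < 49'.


The contrapositive of (P → Q) is (¬Q → ¬P); it is logically equivalent to the original.
Here P = '|x| < 7' and Q = 'x^2 < 49'.

If not (x^2 < 49), then not (|x| < 7).


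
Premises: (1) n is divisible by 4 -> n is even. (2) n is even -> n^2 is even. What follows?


Hypothetical syllogism: from (P → Q) and (Q → R), infer (P → R).
Chain the two implications through the shared middle term 'n is even'.

n is divisible by 4 -> n^2 is even


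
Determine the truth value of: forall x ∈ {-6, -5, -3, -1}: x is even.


Evaluate the predicate on each element: -6:True, -5:False, -3:False, -1:False.
Counterexample x = -5 fails the predicate.

False


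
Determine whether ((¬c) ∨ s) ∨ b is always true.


Build the truth table over {b, c, s}:
b | c | s | φ
-------------
F | F | F | T
T | F | F | T
F | T | F | F
T | T | F | T
F | F | T | T
T | F | T | T
F | T | T | T
T | T | T | T
Counterexample at row 3: with b=F, c=T, s=F, the formula is F.

No, it is not a tautology.


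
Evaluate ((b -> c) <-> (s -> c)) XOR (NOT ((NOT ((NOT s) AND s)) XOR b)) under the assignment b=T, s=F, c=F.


Substitute b=T, s=F, c=F:
b -> c = T -> F = F
s -> c = F -> F = T
(b -> c) <-> (s -> c) = F <-> T = F
NOT s = T
(NOT s) AND s = T AND F = F
NOT ((NOT s) AND s) = T
(NOT ((NOT s) AND s)) XOR b = T XOR T = F
NOT ((NOT ((NOT s) AND s)) XOR b) = T
((b -> c) <-> (s -> c)) XOR (NOT ((NOT ((NOT s) AND s)) XOR b)) = F XOR T = T

T


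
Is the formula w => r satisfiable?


Search for a satisfying assignment over {r, w}.
Try r=False, w=False: the formula evaluates to True.
A satisfying assignment exists.

Satisfiable.


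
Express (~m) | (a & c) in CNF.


Step 1: Distribute ∨ over ∧: (¬m) ∨ (a ∧ c) = ((¬m) ∨ a) ∧ ((¬m) ∨ c).

((~m) | a) & ((~m) | c)


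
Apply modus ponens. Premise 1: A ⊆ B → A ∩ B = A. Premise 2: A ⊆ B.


Modus ponens: from (P → Q) and P, infer Q.
P = 'A ⊆ B' is asserted, and P → Q holds, so Q follows.

A ∩ B = A.


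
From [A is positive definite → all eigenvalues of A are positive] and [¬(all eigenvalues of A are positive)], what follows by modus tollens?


Modus tollens: from (P → Q) and ¬Q, infer ¬P.
Q = 'all eigenvalues of A are positive' is denied; since P → Q, P must also fail.

Not (A is positive definite).


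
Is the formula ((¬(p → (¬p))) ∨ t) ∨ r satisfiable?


Search for a satisfying assignment over {p, r, t}.
Try p=T, r=F, t=F: the formula evaluates to T.
A satisfying assignment exists.

Satisfiable.


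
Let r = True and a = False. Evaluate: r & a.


Conjunction is true only when both operands are true.
Substitute: r=True, a=False.
True & False evaluates to False.

False


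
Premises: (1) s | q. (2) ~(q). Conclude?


Disjunctive syllogism: from (P ∨ Q) and ¬P, infer Q.
One disjunct, 'q', is ruled out; the other must hold.

s


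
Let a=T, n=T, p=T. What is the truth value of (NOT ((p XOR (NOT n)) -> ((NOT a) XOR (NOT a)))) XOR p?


Substitute a=T, n=T, p=T:
NOT n = F
p XOR (NOT n) = T XOR F = T
NOT a = F
NOT a = F
(NOT a) XOR (NOT a) = F XOR F = F
(p XOR (NOT n)) -> ((NOT a) XOR (NOT a)) = T -> F = F
NOT ((p XOR (NOT n)) -> ((NOT a) XOR (NOT a))) = T
(NOT ((p XOR (NOT n)) -> ((NOT a) XOR (NOT a)))) XOR p = T XOR T = F

F


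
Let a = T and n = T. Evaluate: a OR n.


Disjunction is false only when both operands are false.
Substitute: a=T, n=T.
T OR T evaluates to T.

T


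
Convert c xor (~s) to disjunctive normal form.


Step 1: c ⊕ (¬s) is true exactly when they disagree: (c ∧ ¬(¬s)) ∨ (¬c ∧ (¬s)).
Step 2: Eliminate any double negations (¬¬X = X).

(c & s) | ((~c) & (~s))


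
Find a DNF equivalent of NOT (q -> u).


Step 1: Rewrite implication then negate: ¬(¬q ∨ u) = q ∧ ¬u.

q AND (NOT u)


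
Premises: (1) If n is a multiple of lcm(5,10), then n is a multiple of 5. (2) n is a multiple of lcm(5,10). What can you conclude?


Modus ponens: from (P → Q) and P, infer Q.
P = 'n is a multiple of lcm(5,10)' is asserted, and P → Q holds, so Q follows.

n is a multiple of 5.


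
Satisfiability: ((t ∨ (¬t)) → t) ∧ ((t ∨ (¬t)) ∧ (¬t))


Check all 2 assignments over {t}:
t | φ
-----
F | F
T | F
No assignment makes the formula true.

Unsatisfiable.


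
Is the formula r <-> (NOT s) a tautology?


Build the truth table over {r, s}:
r | s | φ
---------
F | F | F
T | F | T
F | T | T
T | T | F
Counterexample at row 1: with r=F, s=F, the formula is F.

No, it is not a tautology.


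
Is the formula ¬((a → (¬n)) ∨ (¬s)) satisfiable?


Search for a satisfying assignment over {a, n, s}.
Try a=T, n=T, s=T: the formula evaluates to T.
A satisfying assignment exists.

Satisfiable.


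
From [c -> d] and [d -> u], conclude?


Hypothetical syllogism: from (P → Q) and (Q → R), infer (P → R).
Chain the two implications through the shared middle term 'd'.

c -> u


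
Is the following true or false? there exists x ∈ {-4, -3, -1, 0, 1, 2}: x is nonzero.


Evaluate the predicate on each element: -4:T, -3:T, -1:T, 0:F, 1:T, 2:T.
Witness x = -4 satisfies the predicate.

T


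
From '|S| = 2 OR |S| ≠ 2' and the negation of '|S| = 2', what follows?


Disjunctive syllogism: from (P ∨ Q) and ¬P, infer Q.
One disjunct, '|S| = 2', is ruled out; the other must hold.

|S| ≠ 2


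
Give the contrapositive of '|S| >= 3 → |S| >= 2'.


The contrapositive of (P → Q) is (¬Q → ¬P); it is logically equivalent to the original.
Here P = '|S| >= 3' and Q = '|S| >= 2'.

If not (|S| >= 2), then not (|S| >= 3).


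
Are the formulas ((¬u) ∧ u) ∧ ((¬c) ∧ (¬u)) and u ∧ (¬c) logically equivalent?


Compare truth tables:
c | u | φ | ψ
-------------
F | F | F | F
T | F | F | F
F | T | F | T
T | T | F | F
They differ at row 3 (c=F, u=T): φ=F but ψ=T.

No, they are not logically equivalent.


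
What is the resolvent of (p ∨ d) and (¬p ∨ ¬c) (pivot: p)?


The clauses contain complementary literals p and ¬p.
Resolution eliminates this pair and disjoins the remaining literals (merging duplicates).

(d ∨ ¬c)


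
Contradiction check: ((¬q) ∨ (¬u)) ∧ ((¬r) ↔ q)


Truth table over {q, r, u}:
q | r | u | φ
-------------
F | F | F | F
T | F | F | T
F | T | F | T
T | T | F | F
F | F | T | F
T | F | T | F
F | T | T | T
T | T | T | F
Satisfying assignment at row 2: q=T, r=F, u=F gives T.

No, it is not a contradiction.


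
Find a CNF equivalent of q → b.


Step 1: Rewrite q → b as ¬q ∨ b.

(¬q) ∨ b


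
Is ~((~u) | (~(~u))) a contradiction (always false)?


Truth table over {u}:
u | φ
-----
False | False
True | False
Every row is false.

Yes, it is a contradiction.
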